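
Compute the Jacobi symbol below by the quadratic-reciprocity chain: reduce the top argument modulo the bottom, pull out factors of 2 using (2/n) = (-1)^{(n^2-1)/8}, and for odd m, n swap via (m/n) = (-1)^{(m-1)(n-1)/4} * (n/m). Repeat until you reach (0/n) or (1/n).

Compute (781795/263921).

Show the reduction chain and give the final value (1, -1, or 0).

(781795/263921): 781795 mod 263921 = 253953, so (781795/263921) = (253953/263921)
flip (253953/263921) -> (263921/253953): both odd, 253953 mod 4 = 1, 263921 mod 4 = 1, so the flip contributes +1; sign now +1
(263921/253953): 263921 mod 253953 = 9968, so (263921/253953) = (9968/253953)
factor out 2^4: 9968 = 2^4·623; with 253953 mod 8 = 1, (2/253953) = +1; sign now +1; continue with (623/253953)
flip (623/253953) -> (253953/623): both odd, 623 mod 4 = 3, 253953 mod 4 = 1, so the flip contributes +1; sign now +1
(253953/623): 253953 mod 623 = 392, so (253953/623) = (392/623)
factor out 2^3: 392 = 2^3·49; with 623 mod 8 = 7, (2/623) = +1; sign now +1; continue with (49/623)
flip (49/623) -> (623/49): both odd, 49 mod 4 = 1, 623 mod 4 = 3, so the flip contributes +1; sign now +1
(623/49): 623 mod 49 = 35, so (623/49) = (35/49)
flip (35/49) -> (49/35): both odd, 35 mod 4 = 3, 49 mod 4 = 1, so the flip contributes +1; sign now +1
(49/35): 49 mod 35 = 14, so (49/35) = (14/35)
factor out 2^1: 14 = 2^1·7; with 35 mod 8 = 3, (2/35) = -1; sign now -1; continue with (7/35)
flip (7/35) -> (35/7): both odd, 7 mod 4 = 3, 35 mod 4 = 3, so the flip contributes -1; sign now +1
(35/7): 35 mod 7 = 0, so (35/7) = (0/7)
reached (0/7); gcd(a, n) > 1, so (0/7) = 0 and the symbol is 0

0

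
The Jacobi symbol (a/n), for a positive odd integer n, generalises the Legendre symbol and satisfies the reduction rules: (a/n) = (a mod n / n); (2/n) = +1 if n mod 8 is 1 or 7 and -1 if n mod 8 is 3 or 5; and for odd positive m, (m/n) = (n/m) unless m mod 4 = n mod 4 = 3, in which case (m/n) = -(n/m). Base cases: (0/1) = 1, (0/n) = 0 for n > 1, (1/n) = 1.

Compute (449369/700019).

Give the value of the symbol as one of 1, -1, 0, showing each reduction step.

flip (449369/700019) -> (700019/449369): both odd, 449369 mod 4 = 1, 700019 mod 4 = 3, so the flip contributes +1; sign now +1
(700019/449369): 700019 mod 449369 = 250650, so (700019/449369) = (250650/449369)
factor out 2^1: 250650 = 2^1·125325; with 449369 mod 8 = 1, (2/449369) = +1; sign now +1; continue with (125325/449369)
flip (125325/449369) -> (449369/125325): both odd, 125325 mod 4 = 1, 449369 mod 4 = 1, so the flip contributes +1; sign now +1
(449369/125325): 449369 mod 125325 = 73394, so (449369/125325) = (73394/125325)
factor out 2^1: 73394 = 2^1·36697; with 125325 mod 8 = 5, (2/125325) = -1; sign now -1; continue with (36697/125325)
flip (36697/125325) -> (125325/36697): both odd, 36697 mod 4 = 1, 125325 mod 4 = 1, so the flip contributes +1; sign now -1
(125325/36697): 125325 mod 36697 = 15234, so (125325/36697) = (15234/36697)
factor out 2^1: 15234 = 2^1·7617; with 36697 mod 8 = 1, (2/36697) = +1; sign now -1; continue with (7617/36697)
flip (7617/36697) -> (36697/7617): both odd, 7617 mod 4 = 1, 36697 mod 4 = 1, so the flip contributes +1; sign now -1
(36697/7617): 36697 mod 7617 = 6229, so (36697/7617) = (6229/7617)
flip (6229/7617) -> (7617/6229): both odd, 6229 mod 4 = 1, 7617 mod 4 = 1, so the flip contributes +1; sign now -1
(7617/6229): 7617 mod 6229 = 1388, so (7617/6229) = (1388/6229)
factor out 2^2: 1388 = 2^2·347; with 6229 mod 8 = 5, (2/6229) = -1; sign now -1; continue with (347/6229)
flip (347/6229) -> (6229/347): both odd, 347 mod 4 = 3, 6229 mod 4 = 1, so the flip contributes +1; sign now -1
(6229/347): 6229 mod 347 = 330, so (6229/347) = (330/347)
factor out 2^1: 330 = 2^1·165; with 347 mod 8 = 3, (2/347) = -1; sign now +1; continue with (165/347)
flip (165/347) -> (347/165): both odd, 165 mod 4 = 1, 347 mod 4 = 3, so the flip contributes +1; sign now +1
(347/165): 347 mod 165 = 17, so (347/165) = (17/165)
flip (17/165) -> (165/17): both odd, 17 mod 4 = 1, 165 mod 4 = 1, so the flip contributes +1; sign now +1
(165/17): 165 mod 17 = 12, so (165/17) = (12/17)
factor out 2^2: 12 = 2^2·3; with 17 mod 8 = 1, (2/17) = +1; sign now +1; continue with (3/17)
flip (3/17) -> (17/3): both odd, 3 mod 4 = 3, 17 mod 4 = 1, so the flip contributes +1; sign now +1
(17/3): 17 mod 3 = 2, so (17/3) = (2/3)
factor out 2^1: 2 = 2^1·1; with 3 mod 8 = 3, (2/3) = -1; sign now -1; continue with (1/3)
reached (1/3) = 1, so the symbol is -1

-1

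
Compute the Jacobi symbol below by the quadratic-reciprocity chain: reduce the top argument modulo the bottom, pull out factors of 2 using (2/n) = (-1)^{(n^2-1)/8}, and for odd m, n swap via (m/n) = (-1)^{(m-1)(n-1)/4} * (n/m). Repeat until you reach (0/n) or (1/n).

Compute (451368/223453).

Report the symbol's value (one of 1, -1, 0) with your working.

(451368/223453): 451368 mod 223453 = 4462, so (451368/223453) = (4462/223453)
factor out 2^1: 4462 = 2^1·2231; with 223453 mod 8 = 5, (2/223453) = -1; sign now -1; continue with (2231/223453)
flip (2231/223453) -> (223453/2231): both odd, 2231 mod 4 = 3, 223453 mod 4 = 1, so the flip contributes +1; sign now -1
(223453/2231): 223453 mod 2231 = 353, so (223453/2231) = (353/2231)
flip (353/2231) -> (2231/353): both odd, 353 mod 4 = 1, 2231 mod 4 = 3, so the flip contributes +1; sign now -1
(2231/353): 2231 mod 353 = 113, so (2231/353) = (113/353)
flip (113/353) -> (353/113): both odd, 113 mod 4 = 1, 353 mod 4 = 1, so the flip contributes +1; sign now -1
(353/113): 353 mod 113 = 14, so (353/113) = (14/113)
factor out 2^1: 14 = 2^1·7; with 113 mod 8 = 1, (2/113) = +1; sign now -1; continue with (7/113)
flip (7/113) -> (113/7): both odd, 7 mod 4 = 3, 113 mod 4 = 1, so the flip contributes +1; sign now -1
(113/7): 113 mod 7 = 1, so (113/7) = (1/7)
reached (1/7) = 1, so the symbol is -1

-1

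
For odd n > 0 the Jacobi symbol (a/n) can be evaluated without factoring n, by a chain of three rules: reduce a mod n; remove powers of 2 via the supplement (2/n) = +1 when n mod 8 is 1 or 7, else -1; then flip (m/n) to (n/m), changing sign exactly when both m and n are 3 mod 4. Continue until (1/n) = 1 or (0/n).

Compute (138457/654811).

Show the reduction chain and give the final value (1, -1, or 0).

0

flip (138457/654811) -> (654811/138457): both odd, 138457 mod 4 = 1, 654811 mod 4 = 3, so the flip contributes +1; sign now +1
(654811/138457): 654811 mod 138457 = 100983, so (654811/138457) = (100983/138457)
flip (100983/138457) -> (138457/100983): both odd, 100983 mod 4 = 3, 138457 mod 4 = 1, so the flip contributes +1; sign now +1
(138457/100983): 138457 mod 100983 = 37474, so (138457/100983) = (37474/100983)
factor out 2^1: 37474 = 2^1·18737; with 100983 mod 8 = 7, (2/100983) = +1; sign now +1; continue with (18737/100983)
flip (18737/100983) -> (100983/18737): both odd, 18737 mod 4 = 1, 100983 mod 4 = 3, so the flip contributes +1; sign now +1
(100983/18737): 100983 mod 18737 = 7298, so (100983/18737) = (7298/18737)
factor out 2^1: 7298 = 2^1·3649; with 18737 mod 8 = 1, (2/18737) = +1; sign now +1; continue with (3649/18737)
flip (3649/18737) -> (18737/3649): both odd, 3649 mod 4 = 1, 18737 mod 4 = 1, so the flip contributes +1; sign now +1
(18737/3649): 18737 mod 3649 = 492, so (18737/3649) = (492/3649)
factor out 2^2: 492 = 2^2·123; with 3649 mod 8 = 1, (2/3649) = +1; sign now +1; continue with (123/3649)
flip (123/3649) -> (3649/123): both odd, 123 mod 4 = 3, 3649 mod 4 = 1, so the flip contributes +1; sign now +1
(3649/123): 3649 mod 123 = 82, so (3649/123) = (82/123)
factor out 2^1: 82 = 2^1·41; with 123 mod 8 = 3, (2/123) = -1; sign now -1; continue with (41/123)
flip (41/123) -> (123/41): both odd, 41 mod 4 = 1, 123 mod 4 = 3, so the flip contributes +1; sign now -1
(123/41): 123 mod 41 = 0, so (123/41) = (0/41)
reached (0/41); gcd(a, n) > 1, so (0/41) = 0 and the symbol is 0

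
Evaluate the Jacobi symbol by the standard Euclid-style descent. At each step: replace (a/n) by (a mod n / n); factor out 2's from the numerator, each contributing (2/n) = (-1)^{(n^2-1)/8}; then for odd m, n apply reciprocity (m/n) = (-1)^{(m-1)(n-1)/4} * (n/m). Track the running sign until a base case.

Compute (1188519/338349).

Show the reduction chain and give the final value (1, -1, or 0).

(1188519/338349): 1188519 mod 338349 = 173472, so (1188519/338349) = (173472/338349)
factor out 2^5: 173472 = 2^5·5421; with 338349 mod 8 = 5, (2/338349) = -1; sign now -1; continue with (5421/338349)
flip (5421/338349) -> (338349/5421): both odd, 5421 mod 4 = 1, 338349 mod 4 = 1, so the flip contributes +1; sign now -1
(338349/5421): 338349 mod 5421 = 2247, so (338349/5421) = (2247/5421)
flip (2247/5421) -> (5421/2247): both odd, 2247 mod 4 = 3, 5421 mod 4 = 1, so the flip contributes +1; sign now -1
(5421/2247): 5421 mod 2247 = 927, so (5421/2247) = (927/2247)
flip (927/2247) -> (2247/927): both odd, 927 mod 4 = 3, 2247 mod 4 = 3, so the flip contributes -1; sign now +1
(2247/927): 2247 mod 927 = 393, so (2247/927) = (393/927)
flip (393/927) -> (927/393): both odd, 393 mod 4 = 1, 927 mod 4 = 3, so the flip contributes +1; sign now +1
(927/393): 927 mod 393 = 141, so (927/393) = (141/393)
flip (141/393) -> (393/141): both odd, 141 mod 4 = 1, 393 mod 4 = 1, so the flip contributes +1; sign now +1
(393/141): 393 mod 141 = 111, so (393/141) = (111/141)
flip (111/141) -> (141/111): both odd, 111 mod 4 = 3, 141 mod 4 = 1, so the flip contributes +1; sign now +1
(141/111): 141 mod 111 = 30, so (141/111) = (30/111)
factor out 2^1: 30 = 2^1·15; with 111 mod 8 = 7, (2/111) = +1; sign now +1; continue with (15/111)
flip (15/111) -> (111/15): both odd, 15 mod 4 = 3, 111 mod 4 = 3, so the flip contributes -1; sign now -1
(111/15): 111 mod 15 = 6, so (111/15) = (6/15)
factor out 2^1: 6 = 2^1·3; with 15 mod 8 = 7, (2/15) = +1; sign now -1; continue with (3/15)
flip (3/15) -> (15/3): both odd, 3 mod 4 = 3, 15 mod 4 = 3, so the flip contributes -1; sign now +1
(15/3): 15 mod 3 = 0, so (15/3) = (0/3)
reached (0/3); gcd(a, n) > 1, so (0/3) = 0 and the symbol is 0

0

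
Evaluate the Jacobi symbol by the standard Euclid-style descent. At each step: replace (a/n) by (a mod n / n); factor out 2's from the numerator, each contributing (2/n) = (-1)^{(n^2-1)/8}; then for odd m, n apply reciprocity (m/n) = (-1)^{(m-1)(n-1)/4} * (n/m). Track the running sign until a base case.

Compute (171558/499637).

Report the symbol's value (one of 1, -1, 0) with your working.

-1

171558 = 2^1·85779; (2/499637) = -1 since 499637 mod 8 = 5, so (171558/499637) = (-1)^1·(85779/499637); sign now -1
reciprocity: (85779/499637) = +1·(499637/85779) since 85779 mod 4 = 3, 499637 mod 4 = 1; sign now -1
(499637/85779) = (70742/85779)   [reduce mod 85779]
70742 = 2^1·35371; (2/85779) = -1 since 85779 mod 8 = 3, so (70742/85779) = (-1)^1·(35371/85779); sign now +1
reciprocity: (35371/85779) = -1·(85779/35371) since 35371 mod 4 = 3, 85779 mod 4 = 3; sign now -1
(85779/35371) = (15037/35371)   [reduce mod 35371]
reciprocity: (15037/35371) = +1·(35371/15037) since 15037 mod 4 = 1, 35371 mod 4 = 3; sign now -1
(35371/15037) = (5297/15037)   [reduce mod 15037]
reciprocity: (5297/15037) = +1·(15037/5297) since 5297 mod 4 = 1, 15037 mod 4 = 1; sign now -1
(15037/5297) = (4443/5297)   [reduce mod 5297]
reciprocity: (4443/5297) = +1·(5297/4443) since 4443 mod 4 = 3, 5297 mod 4 = 1; sign now -1
(5297/4443) = (854/4443)   [reduce mod 4443]
854 = 2^1·427; (2/4443) = -1 since 4443 mod 8 = 3, so (854/4443) = (-1)^1·(427/4443); sign now +1
reciprocity: (427/4443) = -1·(4443/427) since 427 mod 4 = 3, 4443 mod 4 = 3; sign now -1
(4443/427) = (173/427)   [reduce mod 427]
reciprocity: (173/427) = +1·(427/173) since 173 mod 4 = 1, 427 mod 4 = 3; sign now -1
(427/173) = (81/173)   [reduce mod 173]
reciprocity: (81/173) = +1·(173/81) since 81 mod 4 = 1, 173 mod 4 = 1; sign now -1
(173/81) = (11/81)   [reduce mod 81]
reciprocity: (11/81) = +1·(81/11) since 11 mod 4 = 3, 81 mod 4 = 1; sign now -1
(81/11) = (4/11)   [reduce mod 11]
4 = 2^2·1; (2/11) = -1 since 11 mod 8 = 3, so (4/11) = (-1)^2·(1/11); sign now -1
(1/11) = 1; final value = sign = -1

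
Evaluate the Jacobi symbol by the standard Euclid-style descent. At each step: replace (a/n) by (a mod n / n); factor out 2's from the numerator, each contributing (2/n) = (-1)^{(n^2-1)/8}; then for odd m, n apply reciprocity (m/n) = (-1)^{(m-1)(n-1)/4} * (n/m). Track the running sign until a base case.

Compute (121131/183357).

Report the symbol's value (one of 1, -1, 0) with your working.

flip (121131/183357) -> (183357/121131): both odd, 121131 mod 4 = 3, 183357 mod 4 = 1, so the flip contributes +1; sign now +1
(183357/121131): 183357 mod 121131 = 62226, so (183357/121131) = (62226/121131)
factor out 2^1: 62226 = 2^1·31113; with 121131 mod 8 = 3, (2/121131) = -1; sign now -1; continue with (31113/121131)
flip (31113/121131) -> (121131/31113): both odd, 31113 mod 4 = 1, 121131 mod 4 = 3, so the flip contributes +1; sign now -1
(121131/31113): 121131 mod 31113 = 27792, so (121131/31113) = (27792/31113)
factor out 2^4: 27792 = 2^4·1737; with 31113 mod 8 = 1, (2/31113) = +1; sign now -1; continue with (1737/31113)
flip (1737/31113) -> (31113/1737): both odd, 1737 mod 4 = 1, 31113 mod 4 = 1, so the flip contributes +1; sign now -1
(31113/1737): 31113 mod 1737 = 1584, so (31113/1737) = (1584/1737)
factor out 2^4: 1584 = 2^4·99; with 1737 mod 8 = 1, (2/1737) = +1; sign now -1; continue with (99/1737)
flip (99/1737) -> (1737/99): both odd, 99 mod 4 = 3, 1737 mod 4 = 1, so the flip contributes +1; sign now -1
(1737/99): 1737 mod 99 = 54, so (1737/99) = (54/99)
factor out 2^1: 54 = 2^1·27; with 99 mod 8 = 3, (2/99) = -1; sign now +1; continue with (27/99)
flip (27/99) -> (99/27): both odd, 27 mod 4 = 3, 99 mod 4 = 3, so the flip contributes -1; sign now -1
(99/27): 99 mod 27 = 18, so (99/27) = (18/27)
factor out 2^1: 18 = 2^1·9; with 27 mod 8 = 3, (2/27) = -1; sign now +1; continue with (9/27)
flip (9/27) -> (27/9): both odd, 9 mod 4 = 1, 27 mod 4 = 3, so the flip contributes +1; sign now +1
(27/9): 27 mod 9 = 0, so (27/9) = (0/9)
reached (0/9); gcd(a, n) > 1, so (0/9) = 0 and the symbol is 0

0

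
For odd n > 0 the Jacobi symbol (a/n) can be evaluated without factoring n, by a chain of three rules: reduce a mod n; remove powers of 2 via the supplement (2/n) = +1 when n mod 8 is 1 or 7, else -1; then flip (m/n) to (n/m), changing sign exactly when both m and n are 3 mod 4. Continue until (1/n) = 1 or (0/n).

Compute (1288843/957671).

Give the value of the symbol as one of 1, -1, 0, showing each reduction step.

(1288843/957671) = (331172/957671)   [reduce mod 957671]
331172 = 2^2·82793; (2/957671) = +1 since 957671 mod 8 = 7, so (331172/957671) = (+1)^2·(82793/957671); sign now +1
reciprocity: (82793/957671) = +1·(957671/82793) since 82793 mod 4 = 1, 957671 mod 4 = 3; sign now +1
(957671/82793) = (46948/82793)   [reduce mod 82793]
46948 = 2^2·11737; (2/82793) = +1 since 82793 mod 8 = 1, so (46948/82793) = (+1)^2·(11737/82793); sign now +1
reciprocity: (11737/82793) = +1·(82793/11737) since 11737 mod 4 = 1, 82793 mod 4 = 1; sign now +1
(82793/11737) = (634/11737)   [reduce mod 11737]
634 = 2^1·317; (2/11737) = +1 since 11737 mod 8 = 1, so (634/11737) = (+1)^1·(317/11737); sign now +1
reciprocity: (317/11737) = +1·(11737/317) since 317 mod 4 = 1, 11737 mod 4 = 1; sign now +1
(11737/317) = (8/317)   [reduce mod 317]
8 = 2^3·1; (2/317) = -1 since 317 mod 8 = 5, so (8/317) = (-1)^3·(1/317); sign now -1
(1/317) = 1; final value = sign = -1

-1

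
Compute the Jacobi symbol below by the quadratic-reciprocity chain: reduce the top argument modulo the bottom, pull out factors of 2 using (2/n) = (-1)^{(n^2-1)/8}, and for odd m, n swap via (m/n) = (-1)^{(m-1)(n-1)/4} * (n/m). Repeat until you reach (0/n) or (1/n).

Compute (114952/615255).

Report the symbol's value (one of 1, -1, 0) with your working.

factor out 2^3: 114952 = 2^3·14369; with 615255 mod 8 = 7, (2/615255) = +1; sign now +1; continue with (14369/615255)
flip (14369/615255) -> (615255/14369): both odd, 14369 mod 4 = 1, 615255 mod 4 = 3, so the flip contributes +1; sign now +1
(615255/14369): 615255 mod 14369 = 11757, so (615255/14369) = (11757/14369)
flip (11757/14369) -> (14369/11757): both odd, 11757 mod 4 = 1, 14369 mod 4 = 1, so the flip contributes +1; sign now +1
(14369/11757): 14369 mod 11757 = 2612, so (14369/11757) = (2612/11757)
factor out 2^2: 2612 = 2^2·653; with 11757 mod 8 = 5, (2/11757) = -1; sign now +1; continue with (653/11757)
flip (653/11757) -> (11757/653): both odd, 653 mod 4 = 1, 11757 mod 4 = 1, so the flip contributes +1; sign now +1
(11757/653): 11757 mod 653 = 3, so (11757/653) = (3/653)
flip (3/653) -> (653/3): both odd, 3 mod 4 = 3, 653 mod 4 = 1, so the flip contributes +1; sign now +1
(653/3): 653 mod 3 = 2, so (653/3) = (2/3)
factor out 2^1: 2 = 2^1·1; with 3 mod 8 = 3, (2/3) = -1; sign now -1; continue with (1/3)
reached (1/3) = 1, so the symbol is -1

-1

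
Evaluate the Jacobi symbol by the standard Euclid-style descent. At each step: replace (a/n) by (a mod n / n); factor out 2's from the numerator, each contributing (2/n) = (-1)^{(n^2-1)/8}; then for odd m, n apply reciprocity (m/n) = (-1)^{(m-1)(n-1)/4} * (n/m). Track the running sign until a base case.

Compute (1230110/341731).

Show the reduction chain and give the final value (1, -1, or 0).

(1230110/341731): 1230110 mod 341731 = 204917, so (1230110/341731) = (204917/341731)
flip (204917/341731) -> (341731/204917): both odd, 204917 mod 4 = 1, 341731 mod 4 = 3, so the flip contributes +1; sign now +1
(341731/204917): 341731 mod 204917 = 136814, so (341731/204917) = (136814/204917)
factor out 2^1: 136814 = 2^1·68407; with 204917 mod 8 = 5, (2/204917) = -1; sign now -1; continue with (68407/204917)
flip (68407/204917) -> (204917/68407): both odd, 68407 mod 4 = 3, 204917 mod 4 = 1, so the flip contributes +1; sign now -1
(204917/68407): 204917 mod 68407 = 68103, so (204917/68407) = (68103/68407)
flip (68103/68407) -> (68407/68103): both odd, 68103 mod 4 = 3, 68407 mod 4 = 3, so the flip contributes -1; sign now +1
(68407/68103): 68407 mod 68103 = 304, so (68407/68103) = (304/68103)
factor out 2^4: 304 = 2^4·19; with 68103 mod 8 = 7, (2/68103) = +1; sign now +1; continue with (19/68103)
flip (19/68103) -> (68103/19): both odd, 19 mod 4 = 3, 68103 mod 4 = 3, so the flip contributes -1; sign now -1
(68103/19): 68103 mod 19 = 7, so (68103/19) = (7/19)
flip (7/19) -> (19/7): both odd, 7 mod 4 = 3, 19 mod 4 = 3, so the flip contributes -1; sign now +1
(19/7): 19 mod 7 = 5, so (19/7) = (5/7)
flip (5/7) -> (7/5): both odd, 5 mod 4 = 1, 7 mod 4 = 3, so the flip contributes +1; sign now +1
(7/5): 7 mod 5 = 2, so (7/5) = (2/5)
factor out 2^1: 2 = 2^1·1; with 5 mod 8 = 5, (2/5) = -1; sign now -1; continue with (1/5)
reached (1/5) = 1, so the symbol is -1

-1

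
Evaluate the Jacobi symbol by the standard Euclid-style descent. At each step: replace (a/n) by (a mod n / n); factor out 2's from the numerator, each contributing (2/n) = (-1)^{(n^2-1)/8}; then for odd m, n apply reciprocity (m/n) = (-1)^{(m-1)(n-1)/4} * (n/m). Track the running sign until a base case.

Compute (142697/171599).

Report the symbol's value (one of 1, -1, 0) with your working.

flip (142697/171599) -> (171599/142697): both odd, 142697 mod 4 = 1, 171599 mod 4 = 3, so the flip contributes +1; sign now +1
(171599/142697): 171599 mod 142697 = 28902, so (171599/142697) = (28902/142697)
factor out 2^1: 28902 = 2^1·14451; with 142697 mod 8 = 1, (2/142697) = +1; sign now +1; continue with (14451/142697)
flip (14451/142697) -> (142697/14451): both odd, 14451 mod 4 = 3, 142697 mod 4 = 1, so the flip contributes +1; sign now +1
(142697/14451): 142697 mod 14451 = 12638, so (142697/14451) = (12638/14451)
factor out 2^1: 12638 = 2^1·6319; with 14451 mod 8 = 3, (2/14451) = -1; sign now -1; continue with (6319/14451)
flip (6319/14451) -> (14451/6319): both odd, 6319 mod 4 = 3, 14451 mod 4 = 3, so the flip contributes -1; sign now +1
(14451/6319): 14451 mod 6319 = 1813, so (14451/6319) = (1813/6319)
flip (1813/6319) -> (6319/1813): both odd, 1813 mod 4 = 1, 6319 mod 4 = 3, so the flip contributes +1; sign now +1
(6319/1813): 6319 mod 1813 = 880, so (6319/1813) = (880/1813)
factor out 2^4: 880 = 2^4·55; with 1813 mod 8 = 5, (2/1813) = -1; sign now +1; continue with (55/1813)
flip (55/1813) -> (1813/55): both odd, 55 mod 4 = 3, 1813 mod 4 = 1, so the flip contributes +1; sign now +1
(1813/55): 1813 mod 55 = 53, so (1813/55) = (53/55)
flip (53/55) -> (55/53): both odd, 53 mod 4 = 1, 55 mod 4 = 3, so the flip contributes +1; sign now +1
(55/53): 55 mod 53 = 2, so (55/53) = (2/53)
factor out 2^1: 2 = 2^1·1; with 53 mod 8 = 5, (2/53) = -1; sign now -1; continue with (1/53)
reached (1/53) = 1, so the symbol is -1

-1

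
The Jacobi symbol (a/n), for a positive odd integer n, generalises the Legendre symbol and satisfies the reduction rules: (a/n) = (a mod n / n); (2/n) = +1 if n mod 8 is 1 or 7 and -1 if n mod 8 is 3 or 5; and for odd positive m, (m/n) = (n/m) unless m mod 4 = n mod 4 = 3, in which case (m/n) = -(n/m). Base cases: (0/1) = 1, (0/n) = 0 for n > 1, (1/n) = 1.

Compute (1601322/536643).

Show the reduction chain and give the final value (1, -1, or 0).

0

(1601322/536643) = (528036/536643)   [reduce mod 536643]
528036 = 2^2·132009; (2/536643) = -1 since 536643 mod 8 = 3, so (528036/536643) = (-1)^2·(132009/536643); sign now +1
reciprocity: (132009/536643) = +1·(536643/132009) since 132009 mod 4 = 1, 536643 mod 4 = 3; sign now +1
(536643/132009) = (8607/132009)   [reduce mod 132009]
reciprocity: (8607/132009) = +1·(132009/8607) since 8607 mod 4 = 3, 132009 mod 4 = 1; sign now +1
(132009/8607) = (2904/8607)   [reduce mod 8607]
2904 = 2^3·363; (2/8607) = +1 since 8607 mod 8 = 7, so (2904/8607) = (+1)^3·(363/8607); sign now +1
reciprocity: (363/8607) = -1·(8607/363) since 363 mod 4 = 3, 8607 mod 4 = 3; sign now -1
(8607/363) = (258/363)   [reduce mod 363]
258 = 2^1·129; (2/363) = -1 since 363 mod 8 = 3, so (258/363) = (-1)^1·(129/363); sign now +1
reciprocity: (129/363) = +1·(363/129) since 129 mod 4 = 1, 363 mod 4 = 3; sign now +1
(363/129) = (105/129)   [reduce mod 129]
reciprocity: (105/129) = +1·(129/105) since 105 mod 4 = 1, 129 mod 4 = 1; sign now +1
(129/105) = (24/105)   [reduce mod 105]
24 = 2^3·3; (2/105) = +1 since 105 mod 8 = 1, so (24/105) = (+1)^3·(3/105); sign now +1
reciprocity: (3/105) = +1·(105/3) since 3 mod 4 = 3, 105 mod 4 = 1; sign now +1
(105/3) = (0/3)   [reduce mod 3]
(0/3) = 0   [gcd(a, n) > 1]; final value = 0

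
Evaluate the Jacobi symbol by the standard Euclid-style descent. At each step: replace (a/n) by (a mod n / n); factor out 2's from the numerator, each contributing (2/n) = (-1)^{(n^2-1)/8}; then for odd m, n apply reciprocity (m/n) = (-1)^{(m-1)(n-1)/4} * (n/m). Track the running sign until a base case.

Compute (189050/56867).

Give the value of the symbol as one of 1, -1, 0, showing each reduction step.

(189050/56867): 189050 mod 56867 = 18449, so (189050/56867) = (18449/56867)
flip (18449/56867) -> (56867/18449): both odd, 18449 mod 4 = 1, 56867 mod 4 = 3, so the flip contributes +1; sign now +1
(56867/18449): 56867 mod 18449 = 1520, so (56867/18449) = (1520/18449)
factor out 2^4: 1520 = 2^4·95; with 18449 mod 8 = 1, (2/18449) = +1; sign now +1; continue with (95/18449)
flip (95/18449) -> (18449/95): both odd, 95 mod 4 = 3, 18449 mod 4 = 1, so the flip contributes +1; sign now +1
(18449/95): 18449 mod 95 = 19, so (18449/95) = (19/95)
flip (19/95) -> (95/19): both odd, 19 mod 4 = 3, 95 mod 4 = 3, so the flip contributes -1; sign now -1
(95/19): 95 mod 19 = 0, so (95/19) = (0/19)
reached (0/19); gcd(a, n) > 1, so (0/19) = 0 and the symbol is 0

0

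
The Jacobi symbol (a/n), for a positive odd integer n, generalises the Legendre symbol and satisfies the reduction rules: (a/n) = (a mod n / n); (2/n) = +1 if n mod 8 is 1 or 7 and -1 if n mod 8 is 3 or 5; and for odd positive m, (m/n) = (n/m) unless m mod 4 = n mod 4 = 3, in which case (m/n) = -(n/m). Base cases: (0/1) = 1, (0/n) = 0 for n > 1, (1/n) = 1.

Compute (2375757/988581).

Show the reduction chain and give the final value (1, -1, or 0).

0

(2375757/988581) = (398595/988581)   [reduce mod 988581]
reciprocity: (398595/988581) = +1·(988581/398595) since 398595 mod 4 = 3, 988581 mod 4 = 1; sign now +1
(988581/398595) = (191391/398595)   [reduce mod 398595]
reciprocity: (191391/398595) = -1·(398595/191391) since 191391 mod 4 = 3, 398595 mod 4 = 3; sign now -1
(398595/191391) = (15813/191391)   [reduce mod 191391]
reciprocity: (15813/191391) = +1·(191391/15813) since 15813 mod 4 = 1, 191391 mod 4 = 3; sign now -1
(191391/15813) = (1635/15813)   [reduce mod 15813]
reciprocity: (1635/15813) = +1·(15813/1635) since 1635 mod 4 = 3, 15813 mod 4 = 1; sign now -1
(15813/1635) = (1098/1635)   [reduce mod 1635]
1098 = 2^1·549; (2/1635) = -1 since 1635 mod 8 = 3, so (1098/1635) = (-1)^1·(549/1635); sign now +1
reciprocity: (549/1635) = +1·(1635/549) since 549 mod 4 = 1, 1635 mod 4 = 3; sign now +1
(1635/549) = (537/549)   [reduce mod 549]
reciprocity: (537/549) = +1·(549/537) since 537 mod 4 = 1, 549 mod 4 = 1; sign now +1
(549/537) = (12/537)   [reduce mod 537]
12 = 2^2·3; (2/537) = +1 since 537 mod 8 = 1, so (12/537) = (+1)^2·(3/537); sign now +1
reciprocity: (3/537) = +1·(537/3) since 3 mod 4 = 3, 537 mod 4 = 1; sign now +1
(537/3) = (0/3)   [reduce mod 3]
(0/3) = 0   [gcd(a, n) > 1]; final value = 0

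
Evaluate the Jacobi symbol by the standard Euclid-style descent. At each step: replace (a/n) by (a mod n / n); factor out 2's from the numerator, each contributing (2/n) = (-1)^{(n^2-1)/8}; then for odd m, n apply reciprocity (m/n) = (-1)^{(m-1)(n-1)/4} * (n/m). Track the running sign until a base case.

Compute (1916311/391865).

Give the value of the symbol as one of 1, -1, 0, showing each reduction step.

(1916311/391865) = (348851/391865)   [reduce mod 391865]
reciprocity: (348851/391865) = +1·(391865/348851) since 348851 mod 4 = 3, 391865 mod 4 = 1; sign now +1
(391865/348851) = (43014/348851)   [reduce mod 348851]
43014 = 2^1·21507; (2/348851) = -1 since 348851 mod 8 = 3, so (43014/348851) = (-1)^1·(21507/348851); sign now -1
reciprocity: (21507/348851) = -1·(348851/21507) since 21507 mod 4 = 3, 348851 mod 4 = 3; sign now +1
(348851/21507) = (4739/21507)   [reduce mod 21507]
reciprocity: (4739/21507) = -1·(21507/4739) since 4739 mod 4 = 3, 21507 mod 4 = 3; sign now -1
(21507/4739) = (2551/4739)   [reduce mod 4739]
reciprocity: (2551/4739) = -1·(4739/2551) since 2551 mod 4 = 3, 4739 mod 4 = 3; sign now +1
(4739/2551) = (2188/2551)   [reduce mod 2551]
2188 = 2^2·547; (2/2551) = +1 since 2551 mod 8 = 7, so (2188/2551) = (+1)^2·(547/2551); sign now +1
reciprocity: (547/2551) = -1·(2551/547) since 547 mod 4 = 3, 2551 mod 4 = 3; sign now -1
(2551/547) = (363/547)   [reduce mod 547]
reciprocity: (363/547) = -1·(547/363) since 363 mod 4 = 3, 547 mod 4 = 3; sign now +1
(547/363) = (184/363)   [reduce mod 363]
184 = 2^3·23; (2/363) = -1 since 363 mod 8 = 3, so (184/363) = (-1)^3·(23/363); sign now -1
reciprocity: (23/363) = -1·(363/23) since 23 mod 4 = 3, 363 mod 4 = 3; sign now +1
(363/23) = (18/23)   [reduce mod 23]
18 = 2^1·9; (2/23) = +1 since 23 mod 8 = 7, so (18/23) = (+1)^1·(9/23); sign now +1
reciprocity: (9/23) = +1·(23/9) since 9 mod 4 = 1, 23 mod 4 = 3; sign now +1
(23/9) = (5/9)   [reduce mod 9]
reciprocity: (5/9) = +1·(9/5) since 5 mod 4 = 1, 9 mod 4 = 1; sign now +1
(9/5) = (4/5)   [reduce mod 5]
4 = 2^2·1; (2/5) = -1 since 5 mod 8 = 5, so (4/5) = (-1)^2·(1/5); sign now +1
(1/5) = 1; final value = sign = +1

1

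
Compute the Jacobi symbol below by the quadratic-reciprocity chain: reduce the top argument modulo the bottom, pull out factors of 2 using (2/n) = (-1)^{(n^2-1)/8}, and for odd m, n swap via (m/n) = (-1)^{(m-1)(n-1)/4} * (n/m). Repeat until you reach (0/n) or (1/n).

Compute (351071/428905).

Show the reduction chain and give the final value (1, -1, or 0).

1

reciprocity: (351071/428905) = +1·(428905/351071) since 351071 mod 4 = 3, 428905 mod 4 = 1; sign now +1
(428905/351071) = (77834/351071)   [reduce mod 351071]
77834 = 2^1·38917; (2/351071) = +1 since 351071 mod 8 = 7, so (77834/351071) = (+1)^1·(38917/351071); sign now +1
reciprocity: (38917/351071) = +1·(351071/38917) since 38917 mod 4 = 1, 351071 mod 4 = 3; sign now +1
(351071/38917) = (818/38917)   [reduce mod 38917]
818 = 2^1·409; (2/38917) = -1 since 38917 mod 8 = 5, so (818/38917) = (-1)^1·(409/38917); sign now -1
reciprocity: (409/38917) = +1·(38917/409) since 409 mod 4 = 1, 38917 mod 4 = 1; sign now -1
(38917/409) = (62/409)   [reduce mod 409]
62 = 2^1·31; (2/409) = +1 since 409 mod 8 = 1, so (62/409) = (+1)^1·(31/409); sign now -1
reciprocity: (31/409) = +1·(409/31) since 31 mod 4 = 3, 409 mod 4 = 1; sign now -1
(409/31) = (6/31)   [reduce mod 31]
6 = 2^1·3; (2/31) = +1 since 31 mod 8 = 7, so (6/31) = (+1)^1·(3/31); sign now -1
reciprocity: (3/31) = -1·(31/3) since 3 mod 4 = 3, 31 mod 4 = 3; sign now +1
(31/3) = (1/3)   [reduce mod 3]
(1/3) = 1; final value = sign = +1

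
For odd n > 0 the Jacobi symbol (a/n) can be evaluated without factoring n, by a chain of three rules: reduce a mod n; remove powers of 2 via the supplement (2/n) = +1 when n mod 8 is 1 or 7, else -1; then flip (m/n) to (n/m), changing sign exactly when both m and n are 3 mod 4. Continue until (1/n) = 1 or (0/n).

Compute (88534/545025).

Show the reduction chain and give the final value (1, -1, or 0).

88534 = 2^1·44267; (2/545025) = +1 since 545025 mod 8 = 1, so (88534/545025) = (+1)^1·(44267/545025); sign now +1
reciprocity: (44267/545025) = +1·(545025/44267) since 44267 mod 4 = 3, 545025 mod 4 = 1; sign now +1
(545025/44267) = (13821/44267)   [reduce mod 44267]
reciprocity: (13821/44267) = +1·(44267/13821) since 13821 mod 4 = 1, 44267 mod 4 = 3; sign now +1
(44267/13821) = (2804/13821)   [reduce mod 13821]
2804 = 2^2·701; (2/13821) = -1 since 13821 mod 8 = 5, so (2804/13821) = (-1)^2·(701/13821); sign now +1
reciprocity: (701/13821) = +1·(13821/701) since 701 mod 4 = 1, 13821 mod 4 = 1; sign now +1
(13821/701) = (502/701)   [reduce mod 701]
502 = 2^1·251; (2/701) = -1 since 701 mod 8 = 5, so (502/701) = (-1)^1·(251/701); sign now -1
reciprocity: (251/701) = +1·(701/251) since 251 mod 4 = 3, 701 mod 4 = 1; sign now -1
(701/251) = (199/251)   [reduce mod 251]
reciprocity: (199/251) = -1·(251/199) since 199 mod 4 = 3, 251 mod 4 = 3; sign now +1
(251/199) = (52/199)   [reduce mod 199]
52 = 2^2·13; (2/199) = +1 since 199 mod 8 = 7, so (52/199) = (+1)^2·(13/199); sign now +1
reciprocity: (13/199) = +1·(199/13) since 13 mod 4 = 1, 199 mod 4 = 3; sign now +1
(199/13) = (4/13)   [reduce mod 13]
4 = 2^2·1; (2/13) = -1 since 13 mod 8 = 5, so (4/13) = (-1)^2·(1/13); sign now +1
(1/13) = 1; final value = sign = +1

1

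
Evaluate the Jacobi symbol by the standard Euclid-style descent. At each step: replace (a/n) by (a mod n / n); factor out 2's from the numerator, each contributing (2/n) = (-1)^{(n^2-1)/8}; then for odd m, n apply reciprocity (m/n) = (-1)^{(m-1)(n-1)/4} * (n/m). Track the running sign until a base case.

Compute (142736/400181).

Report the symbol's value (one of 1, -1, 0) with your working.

1

142736 = 2^4·8921; (2/400181) = -1 since 400181 mod 8 = 5, so (142736/400181) = (-1)^4·(8921/400181); sign now +1
reciprocity: (8921/400181) = +1·(400181/8921) since 8921 mod 4 = 1, 400181 mod 4 = 1; sign now +1
(400181/8921) = (7657/8921)   [reduce mod 8921]
reciprocity: (7657/8921) = +1·(8921/7657) since 7657 mod 4 = 1, 8921 mod 4 = 1; sign now +1
(8921/7657) = (1264/7657)   [reduce mod 7657]
1264 = 2^4·79; (2/7657) = +1 since 7657 mod 8 = 1, so (1264/7657) = (+1)^4·(79/7657); sign now +1
reciprocity: (79/7657) = +1·(7657/79) since 79 mod 4 = 3, 7657 mod 4 = 1; sign now +1
(7657/79) = (73/79)   [reduce mod 79]
reciprocity: (73/79) = +1·(79/73) since 73 mod 4 = 1, 79 mod 4 = 3; sign now +1
(79/73) = (6/73)   [reduce mod 73]
6 = 2^1·3; (2/73) = +1 since 73 mod 8 = 1, so (6/73) = (+1)^1·(3/73); sign now +1
reciprocity: (3/73) = +1·(73/3) since 3 mod 4 = 3, 73 mod 4 = 1; sign now +1
(73/3) = (1/3)   [reduce mod 3]
(1/3) = 1; final value = sign = +1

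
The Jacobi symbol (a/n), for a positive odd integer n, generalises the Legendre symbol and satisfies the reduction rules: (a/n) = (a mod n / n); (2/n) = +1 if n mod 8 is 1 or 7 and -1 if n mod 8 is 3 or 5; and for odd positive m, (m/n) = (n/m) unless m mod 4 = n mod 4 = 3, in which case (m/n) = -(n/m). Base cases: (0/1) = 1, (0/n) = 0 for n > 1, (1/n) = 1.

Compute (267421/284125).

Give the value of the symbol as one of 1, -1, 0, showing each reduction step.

reciprocity: (267421/284125) = +1·(284125/267421) since 267421 mod 4 = 1, 284125 mod 4 = 1; sign now +1
(284125/267421) = (16704/267421)   [reduce mod 267421]
16704 = 2^6·261; (2/267421) = -1 since 267421 mod 8 = 5, so (16704/267421) = (-1)^6·(261/267421); sign now +1
reciprocity: (261/267421) = +1·(267421/261) since 261 mod 4 = 1, 267421 mod 4 = 1; sign now +1
(267421/261) = (157/261)   [reduce mod 261]
reciprocity: (157/261) = +1·(261/157) since 157 mod 4 = 1, 261 mod 4 = 1; sign now +1
(261/157) = (104/157)   [reduce mod 157]
104 = 2^3·13; (2/157) = -1 since 157 mod 8 = 5, so (104/157) = (-1)^3·(13/157); sign now -1
reciprocity: (13/157) = +1·(157/13) since 13 mod 4 = 1, 157 mod 4 = 1; sign now -1
(157/13) = (1/13)   [reduce mod 13]
(1/13) = 1; final value = sign = -1

-1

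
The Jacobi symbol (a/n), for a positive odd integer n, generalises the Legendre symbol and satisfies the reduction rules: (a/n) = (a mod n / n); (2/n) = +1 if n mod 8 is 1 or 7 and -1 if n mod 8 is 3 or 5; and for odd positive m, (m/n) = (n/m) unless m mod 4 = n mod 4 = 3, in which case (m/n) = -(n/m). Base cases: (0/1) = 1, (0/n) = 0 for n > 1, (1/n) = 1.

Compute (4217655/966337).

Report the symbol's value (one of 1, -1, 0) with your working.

(4217655/966337) = (352307/966337)   [reduce mod 966337]
reciprocity: (352307/966337) = +1·(966337/352307) since 352307 mod 4 = 3, 966337 mod 4 = 1; sign now +1
(966337/352307) = (261723/352307)   [reduce mod 352307]
reciprocity: (261723/352307) = -1·(352307/261723) since 261723 mod 4 = 3, 352307 mod 4 = 3; sign now -1
(352307/261723) = (90584/261723)   [reduce mod 261723]
90584 = 2^3·11323; (2/261723) = -1 since 261723 mod 8 = 3, so (90584/261723) = (-1)^3·(11323/261723); sign now +1
reciprocity: (11323/261723) = -1·(261723/11323) since 11323 mod 4 = 3, 261723 mod 4 = 3; sign now -1
(261723/11323) = (1294/11323)   [reduce mod 11323]
1294 = 2^1·647; (2/11323) = -1 since 11323 mod 8 = 3, so (1294/11323) = (-1)^1·(647/11323); sign now +1
reciprocity: (647/11323) = -1·(11323/647) since 647 mod 4 = 3, 11323 mod 4 = 3; sign now -1
(11323/647) = (324/647)   [reduce mod 647]
324 = 2^2·81; (2/647) = +1 since 647 mod 8 = 7, so (324/647) = (+1)^2·(81/647); sign now -1
reciprocity: (81/647) = +1·(647/81) since 81 mod 4 = 1, 647 mod 4 = 3; sign now -1
(647/81) = (80/81)   [reduce mod 81]
80 = 2^4·5; (2/81) = +1 since 81 mod 8 = 1, so (80/81) = (+1)^4·(5/81); sign now -1
reciprocity: (5/81) = +1·(81/5) since 5 mod 4 = 1, 81 mod 4 = 1; sign now -1
(81/5) = (1/5)   [reduce mod 5]
(1/5) = 1; final value = sign = -1

-1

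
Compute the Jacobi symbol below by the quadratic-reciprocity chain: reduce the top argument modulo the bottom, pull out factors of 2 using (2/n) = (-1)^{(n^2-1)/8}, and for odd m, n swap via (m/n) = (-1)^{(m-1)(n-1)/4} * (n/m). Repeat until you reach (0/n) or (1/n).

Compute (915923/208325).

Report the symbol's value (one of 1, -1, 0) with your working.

1

(915923/208325): 915923 mod 208325 = 82623, so (915923/208325) = (82623/208325)
flip (82623/208325) -> (208325/82623): both odd, 82623 mod 4 = 3, 208325 mod 4 = 1, so the flip contributes +1; sign now +1
(208325/82623): 208325 mod 82623 = 43079, so (208325/82623) = (43079/82623)
flip (43079/82623) -> (82623/43079): both odd, 43079 mod 4 = 3, 82623 mod 4 = 3, so the flip contributes -1; sign now -1
(82623/43079): 82623 mod 43079 = 39544, so (82623/43079) = (39544/43079)
factor out 2^3: 39544 = 2^3·4943; with 43079 mod 8 = 7, (2/43079) = +1; sign now -1; continue with (4943/43079)
flip (4943/43079) -> (43079/4943): both odd, 4943 mod 4 = 3, 43079 mod 4 = 3, so the flip contributes -1; sign now +1
(43079/4943): 43079 mod 4943 = 3535, so (43079/4943) = (3535/4943)
flip (3535/4943) -> (4943/3535): both odd, 3535 mod 4 = 3, 4943 mod 4 = 3, so the flip contributes -1; sign now -1
(4943/3535): 4943 mod 3535 = 1408, so (4943/3535) = (1408/3535)
factor out 2^7: 1408 = 2^7·11; with 3535 mod 8 = 7, (2/3535) = +1; sign now -1; continue with (11/3535)
flip (11/3535) -> (3535/11): both odd, 11 mod 4 = 3, 3535 mod 4 = 3, so the flip contributes -1; sign now +1
(3535/11): 3535 mod 11 = 4, so (3535/11) = (4/11)
factor out 2^2: 4 = 2^2·1; with 11 mod 8 = 3, (2/11) = -1; sign now +1; continue with (1/11)
reached (1/11) = 1, so the symbol is +1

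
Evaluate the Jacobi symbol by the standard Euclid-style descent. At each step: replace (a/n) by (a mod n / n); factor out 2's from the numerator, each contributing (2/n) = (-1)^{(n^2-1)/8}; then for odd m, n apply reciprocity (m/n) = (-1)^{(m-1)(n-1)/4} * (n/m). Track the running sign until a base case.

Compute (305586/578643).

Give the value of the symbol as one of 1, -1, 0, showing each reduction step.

factor out 2^1: 305586 = 2^1·152793; with 578643 mod 8 = 3, (2/578643) = -1; sign now -1; continue with (152793/578643)
flip (152793/578643) -> (578643/152793): both odd, 152793 mod 4 = 1, 578643 mod 4 = 3, so the flip contributes +1; sign now -1
(578643/152793): 578643 mod 152793 = 120264, so (578643/152793) = (120264/152793)
factor out 2^3: 120264 = 2^3·15033; with 152793 mod 8 = 1, (2/152793) = +1; sign now -1; continue with (15033/152793)
flip (15033/152793) -> (152793/15033): both odd, 15033 mod 4 = 1, 152793 mod 4 = 1, so the flip contributes +1; sign now -1
(152793/15033): 152793 mod 15033 = 2463, so (152793/15033) = (2463/15033)
flip (2463/15033) -> (15033/2463): both odd, 2463 mod 4 = 3, 15033 mod 4 = 1, so the flip contributes +1; sign now -1
(15033/2463): 15033 mod 2463 = 255, so (15033/2463) = (255/2463)
flip (255/2463) -> (2463/255): both odd, 255 mod 4 = 3, 2463 mod 4 = 3, so the flip contributes -1; sign now +1
(2463/255): 2463 mod 255 = 168, so (2463/255) = (168/255)
factor out 2^3: 168 = 2^3·21; with 255 mod 8 = 7, (2/255) = +1; sign now +1; continue with (21/255)
flip (21/255) -> (255/21): both odd, 21 mod 4 = 1, 255 mod 4 = 3, so the flip contributes +1; sign now +1
(255/21): 255 mod 21 = 3, so (255/21) = (3/21)
flip (3/21) -> (21/3): both odd, 3 mod 4 = 3, 21 mod 4 = 1, so the flip contributes +1; sign now +1
(21/3): 21 mod 3 = 0, so (21/3) = (0/3)
reached (0/3); gcd(a, n) > 1, so (0/3) = 0 and the symbol is 0

0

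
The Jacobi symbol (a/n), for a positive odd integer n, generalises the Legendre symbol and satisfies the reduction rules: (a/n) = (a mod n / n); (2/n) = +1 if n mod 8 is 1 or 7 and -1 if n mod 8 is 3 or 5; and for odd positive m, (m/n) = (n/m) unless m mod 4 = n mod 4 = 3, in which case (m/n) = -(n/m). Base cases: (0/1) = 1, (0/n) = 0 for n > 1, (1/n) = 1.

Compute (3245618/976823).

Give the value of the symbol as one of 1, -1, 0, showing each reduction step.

(3245618/976823) = (315149/976823)   [reduce mod 976823]
reciprocity: (315149/976823) = +1·(976823/315149) since 315149 mod 4 = 1, 976823 mod 4 = 3; sign now +1
(976823/315149) = (31376/315149)   [reduce mod 315149]
31376 = 2^4·1961; (2/315149) = -1 since 315149 mod 8 = 5, so (31376/315149) = (-1)^4·(1961/315149); sign now +1
reciprocity: (1961/315149) = +1·(315149/1961) since 1961 mod 4 = 1, 315149 mod 4 = 1; sign now +1
(315149/1961) = (1389/1961)   [reduce mod 1961]
reciprocity: (1389/1961) = +1·(1961/1389) since 1389 mod 4 = 1, 1961 mod 4 = 1; sign now +1
(1961/1389) = (572/1389)   [reduce mod 1389]
572 = 2^2·143; (2/1389) = -1 since 1389 mod 8 = 5, so (572/1389) = (-1)^2·(143/1389); sign now +1
reciprocity: (143/1389) = +1·(1389/143) since 143 mod 4 = 3, 1389 mod 4 = 1; sign now +1
(1389/143) = (102/143)   [reduce mod 143]
102 = 2^1·51; (2/143) = +1 since 143 mod 8 = 7, so (102/143) = (+1)^1·(51/143); sign now +1
reciprocity: (51/143) = -1·(143/51) since 51 mod 4 = 3, 143 mod 4 = 3; sign now -1
(143/51) = (41/51)   [reduce mod 51]
reciprocity: (41/51) = +1·(51/41) since 41 mod 4 = 1, 51 mod 4 = 3; sign now -1
(51/41) = (10/41)   [reduce mod 41]
10 = 2^1·5; (2/41) = +1 since 41 mod 8 = 1, so (10/41) = (+1)^1·(5/41); sign now -1
reciprocity: (5/41) = +1·(41/5) since 5 mod 4 = 1, 41 mod 4 = 1; sign now -1
(41/5) = (1/5)   [reduce mod 5]
(1/5) = 1; final value = sign = -1

-1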